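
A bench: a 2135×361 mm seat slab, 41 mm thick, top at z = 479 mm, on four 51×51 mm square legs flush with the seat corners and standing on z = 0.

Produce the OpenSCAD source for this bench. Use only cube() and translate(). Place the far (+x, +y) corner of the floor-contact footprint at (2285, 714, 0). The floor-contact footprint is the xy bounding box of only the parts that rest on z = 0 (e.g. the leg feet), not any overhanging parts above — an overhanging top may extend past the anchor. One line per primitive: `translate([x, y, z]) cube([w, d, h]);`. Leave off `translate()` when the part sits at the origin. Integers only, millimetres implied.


translate([150, 353, 438]) cube([2135, 361, 41]);
translate([150, 353, 0]) cube([51, 51, 438]);
translate([150, 663, 0]) cube([51, 51, 438]);
translate([2234, 353, 0]) cube([51, 51, 438]);
translate([2234, 663, 0]) cube([51, 51, 438]);


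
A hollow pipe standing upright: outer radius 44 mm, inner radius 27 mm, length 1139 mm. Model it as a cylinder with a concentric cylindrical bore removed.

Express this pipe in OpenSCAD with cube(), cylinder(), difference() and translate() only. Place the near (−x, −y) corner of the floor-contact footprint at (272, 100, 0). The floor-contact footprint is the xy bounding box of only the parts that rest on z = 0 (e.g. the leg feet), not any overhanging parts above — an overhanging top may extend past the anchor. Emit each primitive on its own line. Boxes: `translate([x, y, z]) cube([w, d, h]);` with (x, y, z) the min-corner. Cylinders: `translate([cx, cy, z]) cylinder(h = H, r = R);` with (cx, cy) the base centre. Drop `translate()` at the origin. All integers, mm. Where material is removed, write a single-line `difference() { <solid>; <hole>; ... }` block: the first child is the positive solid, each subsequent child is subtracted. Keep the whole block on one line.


difference() { translate([316, 144, 0]) cylinder(h = 1139, r = 44); translate([316, 144, 0]) cylinder(h = 1139, r = 27); }


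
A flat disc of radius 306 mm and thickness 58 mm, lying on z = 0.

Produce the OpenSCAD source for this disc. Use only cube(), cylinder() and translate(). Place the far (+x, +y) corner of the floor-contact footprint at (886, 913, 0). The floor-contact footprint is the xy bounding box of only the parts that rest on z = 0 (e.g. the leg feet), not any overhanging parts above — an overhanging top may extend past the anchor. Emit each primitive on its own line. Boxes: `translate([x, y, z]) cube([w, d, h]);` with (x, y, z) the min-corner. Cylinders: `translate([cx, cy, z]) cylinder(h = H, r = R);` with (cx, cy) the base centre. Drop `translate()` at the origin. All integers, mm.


translate([580, 607, 0]) cylinder(h = 58, r = 306);


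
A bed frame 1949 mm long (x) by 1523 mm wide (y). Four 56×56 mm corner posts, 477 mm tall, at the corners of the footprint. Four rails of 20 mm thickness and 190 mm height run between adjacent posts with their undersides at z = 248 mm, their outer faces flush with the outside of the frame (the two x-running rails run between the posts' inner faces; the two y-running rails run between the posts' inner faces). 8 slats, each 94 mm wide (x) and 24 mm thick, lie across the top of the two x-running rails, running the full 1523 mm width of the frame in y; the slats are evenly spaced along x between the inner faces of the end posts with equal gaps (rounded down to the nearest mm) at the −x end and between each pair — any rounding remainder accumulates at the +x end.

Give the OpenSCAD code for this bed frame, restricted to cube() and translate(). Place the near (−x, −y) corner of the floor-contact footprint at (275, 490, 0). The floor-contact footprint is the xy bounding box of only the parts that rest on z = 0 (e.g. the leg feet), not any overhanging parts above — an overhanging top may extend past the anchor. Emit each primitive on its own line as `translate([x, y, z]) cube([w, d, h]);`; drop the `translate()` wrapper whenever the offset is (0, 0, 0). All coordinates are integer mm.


// slat z = rail_z + rail_h = 248 + 190 = 438
// slat gap = ⌊(1837 − 8·94) / 9⌋ = 120
translate([275, 490, 0]) cube([56, 56, 477]);
translate([275, 1957, 0]) cube([56, 56, 477]);
translate([2168, 490, 0]) cube([56, 56, 477]);
translate([2168, 1957, 0]) cube([56, 56, 477]);
translate([331, 490, 248]) cube([1837, 20, 190]);
translate([331, 1993, 248]) cube([1837, 20, 190]);
translate([275, 546, 248]) cube([20, 1411, 190]);
translate([2204, 546, 248]) cube([20, 1411, 190]);
translate([451, 490, 438]) cube([94, 1523, 24]);
translate([665, 490, 438]) cube([94, 1523, 24]);
translate([879, 490, 438]) cube([94, 1523, 24]);
translate([1093, 490, 438]) cube([94, 1523, 24]);
translate([1307, 490, 438]) cube([94, 1523, 24]);
translate([1521, 490, 438]) cube([94, 1523, 24]);
translate([1735, 490, 438]) cube([94, 1523, 24]);
translate([1949, 490, 438]) cube([94, 1523, 24]);


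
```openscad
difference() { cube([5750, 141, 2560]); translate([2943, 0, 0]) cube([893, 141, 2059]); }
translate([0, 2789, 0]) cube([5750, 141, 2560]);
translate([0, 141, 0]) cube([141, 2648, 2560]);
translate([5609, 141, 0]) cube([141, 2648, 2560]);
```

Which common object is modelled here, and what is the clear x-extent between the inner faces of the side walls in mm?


A single room. The interior width is 5468 mm.

Four walls enclosing a rectangle with a door in the front wall — a room. Outside width 5750 minus two 141 mm walls gives 5468 mm.


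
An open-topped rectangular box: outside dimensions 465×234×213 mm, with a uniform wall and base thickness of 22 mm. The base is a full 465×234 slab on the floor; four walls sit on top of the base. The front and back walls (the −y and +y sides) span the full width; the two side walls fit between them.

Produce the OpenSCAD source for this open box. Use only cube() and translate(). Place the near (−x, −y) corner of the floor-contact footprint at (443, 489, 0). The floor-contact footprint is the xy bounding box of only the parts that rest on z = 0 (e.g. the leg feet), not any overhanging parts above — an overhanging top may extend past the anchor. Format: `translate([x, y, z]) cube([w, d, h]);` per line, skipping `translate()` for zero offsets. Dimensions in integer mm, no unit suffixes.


translate([443, 489, 0]) cube([465, 234, 22]);
translate([443, 489, 22]) cube([465, 22, 191]);
translate([443, 701, 22]) cube([465, 22, 191]);
translate([443, 511, 22]) cube([22, 190, 191]);
translate([886, 511, 22]) cube([22, 190, 191]);


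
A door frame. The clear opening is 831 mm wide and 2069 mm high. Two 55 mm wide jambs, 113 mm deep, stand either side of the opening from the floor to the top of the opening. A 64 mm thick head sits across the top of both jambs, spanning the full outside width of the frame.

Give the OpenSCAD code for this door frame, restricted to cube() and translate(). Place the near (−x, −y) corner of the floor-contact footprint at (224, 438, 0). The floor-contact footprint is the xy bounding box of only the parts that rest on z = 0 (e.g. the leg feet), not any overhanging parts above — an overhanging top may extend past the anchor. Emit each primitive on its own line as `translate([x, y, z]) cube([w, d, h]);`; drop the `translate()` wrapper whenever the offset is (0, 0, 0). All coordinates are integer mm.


translate([224, 438, 0]) cube([55, 113, 2069]);
translate([1110, 438, 0]) cube([55, 113, 2069]);
translate([224, 438, 2069]) cube([941, 113, 64]);


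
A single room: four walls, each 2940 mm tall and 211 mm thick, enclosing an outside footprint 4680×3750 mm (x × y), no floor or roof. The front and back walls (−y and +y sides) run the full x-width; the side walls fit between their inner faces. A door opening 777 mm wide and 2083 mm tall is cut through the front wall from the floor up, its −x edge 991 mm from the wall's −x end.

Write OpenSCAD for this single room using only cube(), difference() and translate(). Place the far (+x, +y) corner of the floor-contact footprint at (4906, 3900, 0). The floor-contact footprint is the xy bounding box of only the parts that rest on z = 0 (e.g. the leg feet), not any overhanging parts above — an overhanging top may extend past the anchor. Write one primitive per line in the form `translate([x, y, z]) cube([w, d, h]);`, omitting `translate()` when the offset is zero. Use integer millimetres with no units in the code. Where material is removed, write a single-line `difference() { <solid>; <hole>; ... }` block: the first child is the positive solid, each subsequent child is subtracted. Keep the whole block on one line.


difference() { translate([226, 150, 0]) cube([4680, 211, 2940]); translate([1217, 150, 0]) cube([777, 211, 2083]); }
translate([226, 3689, 0]) cube([4680, 211, 2940]);
translate([226, 361, 0]) cube([211, 3328, 2940]);
translate([4695, 361, 0]) cube([211, 3328, 2940]);


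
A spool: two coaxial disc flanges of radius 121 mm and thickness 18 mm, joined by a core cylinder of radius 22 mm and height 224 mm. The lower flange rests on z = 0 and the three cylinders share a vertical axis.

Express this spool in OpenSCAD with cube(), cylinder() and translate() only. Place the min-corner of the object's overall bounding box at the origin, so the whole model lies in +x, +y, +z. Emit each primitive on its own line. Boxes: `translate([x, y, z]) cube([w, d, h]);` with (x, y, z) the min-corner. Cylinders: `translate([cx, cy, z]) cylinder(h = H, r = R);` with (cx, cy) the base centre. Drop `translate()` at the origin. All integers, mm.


translate([121, 121, 0]) cylinder(h = 18, r = 121);
translate([121, 121, 18]) cylinder(h = 224, r = 22);
translate([121, 121, 242]) cylinder(h = 18, r = 121);


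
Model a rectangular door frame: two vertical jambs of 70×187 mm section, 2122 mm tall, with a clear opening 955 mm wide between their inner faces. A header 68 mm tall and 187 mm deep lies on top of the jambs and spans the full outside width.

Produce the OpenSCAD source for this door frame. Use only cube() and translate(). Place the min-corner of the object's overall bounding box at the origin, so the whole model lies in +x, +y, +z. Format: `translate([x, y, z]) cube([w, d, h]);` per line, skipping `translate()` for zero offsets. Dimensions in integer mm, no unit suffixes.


cube([70, 187, 2122]);
translate([1025, 0, 0]) cube([70, 187, 2122]);
translate([0, 0, 2122]) cube([1095, 187, 68]);


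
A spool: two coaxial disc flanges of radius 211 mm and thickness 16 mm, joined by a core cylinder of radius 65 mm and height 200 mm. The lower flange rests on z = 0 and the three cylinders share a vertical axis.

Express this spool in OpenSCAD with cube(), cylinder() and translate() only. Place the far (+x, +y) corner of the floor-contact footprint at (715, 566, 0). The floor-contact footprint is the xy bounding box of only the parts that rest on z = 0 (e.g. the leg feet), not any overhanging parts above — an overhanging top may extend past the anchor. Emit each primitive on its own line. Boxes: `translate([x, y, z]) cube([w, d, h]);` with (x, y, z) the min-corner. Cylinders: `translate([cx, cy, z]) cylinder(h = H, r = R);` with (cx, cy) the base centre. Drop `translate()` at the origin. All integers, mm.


translate([504, 355, 0]) cylinder(h = 16, r = 211);
translate([504, 355, 16]) cylinder(h = 200, r = 65);
translate([504, 355, 216]) cylinder(h = 16, r = 211);


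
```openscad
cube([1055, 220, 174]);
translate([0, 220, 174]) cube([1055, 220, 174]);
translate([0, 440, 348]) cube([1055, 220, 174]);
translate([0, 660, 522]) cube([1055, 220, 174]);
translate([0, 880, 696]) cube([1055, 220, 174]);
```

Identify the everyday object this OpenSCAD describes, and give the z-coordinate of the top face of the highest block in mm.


A staircase. The total rise is 870 mm.

5 identical blocks, each offset up and back from the previous — a staircase. Each step is 174 mm tall and there are 5 of them, so the total rise is 5 × 174 = 870 mm.


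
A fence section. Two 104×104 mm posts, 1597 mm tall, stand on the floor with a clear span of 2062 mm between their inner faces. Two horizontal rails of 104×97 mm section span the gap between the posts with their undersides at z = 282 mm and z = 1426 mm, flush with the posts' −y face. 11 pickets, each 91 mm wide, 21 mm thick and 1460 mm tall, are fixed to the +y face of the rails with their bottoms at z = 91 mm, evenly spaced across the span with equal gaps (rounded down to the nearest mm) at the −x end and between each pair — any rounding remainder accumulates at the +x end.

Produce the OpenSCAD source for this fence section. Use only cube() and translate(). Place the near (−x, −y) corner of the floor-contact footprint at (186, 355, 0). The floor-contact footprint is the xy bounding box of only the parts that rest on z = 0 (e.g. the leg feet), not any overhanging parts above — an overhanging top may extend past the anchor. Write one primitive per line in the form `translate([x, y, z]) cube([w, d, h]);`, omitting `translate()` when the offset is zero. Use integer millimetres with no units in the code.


translate([186, 355, 0]) cube([104, 104, 1597]);
translate([2352, 355, 0]) cube([104, 104, 1597]);
translate([290, 355, 282]) cube([2062, 104, 97]);
translate([290, 355, 1426]) cube([2062, 104, 97]);
translate([378, 459, 91]) cube([91, 21, 1460]);
translate([557, 459, 91]) cube([91, 21, 1460]);
translate([736, 459, 91]) cube([91, 21, 1460]);
translate([915, 459, 91]) cube([91, 21, 1460]);
translate([1094, 459, 91]) cube([91, 21, 1460]);
translate([1273, 459, 91]) cube([91, 21, 1460]);
translate([1452, 459, 91]) cube([91, 21, 1460]);
translate([1631, 459, 91]) cube([91, 21, 1460]);
translate([1810, 459, 91]) cube([91, 21, 1460]);
translate([1989, 459, 91]) cube([91, 21, 1460]);
translate([2168, 459, 91]) cube([91, 21, 1460]);


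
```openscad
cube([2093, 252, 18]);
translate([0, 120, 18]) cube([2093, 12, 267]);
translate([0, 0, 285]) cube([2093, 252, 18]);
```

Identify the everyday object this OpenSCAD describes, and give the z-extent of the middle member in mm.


An I-beam. The web height is 267 mm.

Two wide flanges with a thin centred web — an I-beam. Overall 303 mm minus two 18 mm flanges gives a web of 303 − 2·18 = 267 mm.


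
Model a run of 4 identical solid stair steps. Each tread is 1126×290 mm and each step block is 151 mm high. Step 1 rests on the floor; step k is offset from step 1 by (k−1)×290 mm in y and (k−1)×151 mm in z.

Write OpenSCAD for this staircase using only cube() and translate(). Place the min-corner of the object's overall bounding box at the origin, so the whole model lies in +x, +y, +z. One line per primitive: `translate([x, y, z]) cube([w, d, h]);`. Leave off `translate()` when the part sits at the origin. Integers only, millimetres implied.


cube([1126, 290, 151]);
translate([0, 290, 151]) cube([1126, 290, 151]);
translate([0, 580, 302]) cube([1126, 290, 151]);
translate([0, 870, 453]) cube([1126, 290, 151]);


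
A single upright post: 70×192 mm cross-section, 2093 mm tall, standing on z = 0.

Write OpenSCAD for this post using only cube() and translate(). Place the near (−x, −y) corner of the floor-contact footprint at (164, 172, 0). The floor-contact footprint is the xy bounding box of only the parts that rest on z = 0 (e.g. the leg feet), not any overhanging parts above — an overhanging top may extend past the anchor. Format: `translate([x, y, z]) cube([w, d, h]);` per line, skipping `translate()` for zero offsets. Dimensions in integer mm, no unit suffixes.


translate([164, 172, 0]) cube([70, 192, 2093]);


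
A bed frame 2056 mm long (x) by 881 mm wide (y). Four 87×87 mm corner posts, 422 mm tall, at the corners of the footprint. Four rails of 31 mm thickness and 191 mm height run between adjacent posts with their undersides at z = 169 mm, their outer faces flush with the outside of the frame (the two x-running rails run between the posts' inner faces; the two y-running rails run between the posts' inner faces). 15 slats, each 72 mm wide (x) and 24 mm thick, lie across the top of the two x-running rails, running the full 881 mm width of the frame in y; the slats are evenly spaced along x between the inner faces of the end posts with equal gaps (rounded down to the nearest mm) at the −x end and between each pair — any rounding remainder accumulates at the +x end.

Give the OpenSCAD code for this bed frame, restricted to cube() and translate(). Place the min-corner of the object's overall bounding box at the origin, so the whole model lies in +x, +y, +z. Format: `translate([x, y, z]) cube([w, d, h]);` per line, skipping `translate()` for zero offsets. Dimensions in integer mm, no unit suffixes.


cube([87, 87, 422]);
translate([0, 794, 0]) cube([87, 87, 422]);
translate([1969, 0, 0]) cube([87, 87, 422]);
translate([1969, 794, 0]) cube([87, 87, 422]);
translate([87, 0, 169]) cube([1882, 31, 191]);
translate([87, 850, 169]) cube([1882, 31, 191]);
translate([0, 87, 169]) cube([31, 707, 191]);
translate([2025, 87, 169]) cube([31, 707, 191]);
translate([137, 0, 360]) cube([72, 881, 24]);
translate([259, 0, 360]) cube([72, 881, 24]);
translate([381, 0, 360]) cube([72, 881, 24]);
translate([503, 0, 360]) cube([72, 881, 24]);
translate([625, 0, 360]) cube([72, 881, 24]);
translate([747, 0, 360]) cube([72, 881, 24]);
translate([869, 0, 360]) cube([72, 881, 24]);
translate([991, 0, 360]) cube([72, 881, 24]);
translate([1113, 0, 360]) cube([72, 881, 24]);
translate([1235, 0, 360]) cube([72, 881, 24]);
translate([1357, 0, 360]) cube([72, 881, 24]);
translate([1479, 0, 360]) cube([72, 881, 24]);
translate([1601, 0, 360]) cube([72, 881, 24]);
translate([1723, 0, 360]) cube([72, 881, 24]);
translate([1845, 0, 360]) cube([72, 881, 24]);


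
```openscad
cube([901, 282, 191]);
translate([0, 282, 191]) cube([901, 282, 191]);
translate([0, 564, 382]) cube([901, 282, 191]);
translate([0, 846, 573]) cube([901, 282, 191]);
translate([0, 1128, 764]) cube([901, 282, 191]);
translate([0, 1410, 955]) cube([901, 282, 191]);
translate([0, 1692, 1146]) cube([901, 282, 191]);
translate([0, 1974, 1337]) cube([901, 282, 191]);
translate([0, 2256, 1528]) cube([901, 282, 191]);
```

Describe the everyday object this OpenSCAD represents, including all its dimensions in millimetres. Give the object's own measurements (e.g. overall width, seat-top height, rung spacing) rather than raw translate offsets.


A straight staircase of 9 solid steps. Each step is 901 mm wide (x), 282 mm deep (y, the going) and 191 mm tall (the rise). The first step rests on the floor; each subsequent step sits one going further in +y and one rise higher in +z, directly behind and above the previous step with no overlap.


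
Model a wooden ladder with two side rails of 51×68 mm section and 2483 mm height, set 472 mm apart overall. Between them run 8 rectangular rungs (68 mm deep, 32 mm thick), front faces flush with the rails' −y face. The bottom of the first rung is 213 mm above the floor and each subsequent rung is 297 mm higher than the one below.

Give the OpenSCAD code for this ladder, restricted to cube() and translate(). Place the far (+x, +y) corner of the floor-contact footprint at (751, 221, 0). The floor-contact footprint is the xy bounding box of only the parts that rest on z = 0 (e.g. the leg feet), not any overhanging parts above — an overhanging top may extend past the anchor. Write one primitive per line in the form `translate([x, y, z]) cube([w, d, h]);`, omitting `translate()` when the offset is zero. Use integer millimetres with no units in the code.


translate([279, 153, 0]) cube([51, 68, 2483]);
translate([700, 153, 0]) cube([51, 68, 2483]);
translate([330, 153, 213]) cube([370, 68, 32]);
translate([330, 153, 510]) cube([370, 68, 32]);
translate([330, 153, 807]) cube([370, 68, 32]);
translate([330, 153, 1104]) cube([370, 68, 32]);
translate([330, 153, 1401]) cube([370, 68, 32]);
translate([330, 153, 1698]) cube([370, 68, 32]);
translate([330, 153, 1995]) cube([370, 68, 32]);
translate([330, 153, 2292]) cube([370, 68, 32]);


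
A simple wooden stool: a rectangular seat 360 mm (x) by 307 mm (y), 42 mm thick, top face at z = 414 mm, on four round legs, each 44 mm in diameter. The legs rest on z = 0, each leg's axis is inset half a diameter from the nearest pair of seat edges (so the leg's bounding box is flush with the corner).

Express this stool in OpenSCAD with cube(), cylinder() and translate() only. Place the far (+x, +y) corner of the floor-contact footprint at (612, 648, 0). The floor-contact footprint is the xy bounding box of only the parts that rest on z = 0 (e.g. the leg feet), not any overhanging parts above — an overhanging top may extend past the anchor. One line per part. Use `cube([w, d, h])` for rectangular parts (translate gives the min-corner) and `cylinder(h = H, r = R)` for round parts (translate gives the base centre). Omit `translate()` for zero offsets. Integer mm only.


translate([252, 341, 372]) cube([360, 307, 42]);
translate([274, 363, 0]) cylinder(h = 372, r = 22);
translate([590, 363, 0]) cylinder(h = 372, r = 22);
translate([274, 626, 0]) cylinder(h = 372, r = 22);
translate([590, 626, 0]) cylinder(h = 372, r = 22);


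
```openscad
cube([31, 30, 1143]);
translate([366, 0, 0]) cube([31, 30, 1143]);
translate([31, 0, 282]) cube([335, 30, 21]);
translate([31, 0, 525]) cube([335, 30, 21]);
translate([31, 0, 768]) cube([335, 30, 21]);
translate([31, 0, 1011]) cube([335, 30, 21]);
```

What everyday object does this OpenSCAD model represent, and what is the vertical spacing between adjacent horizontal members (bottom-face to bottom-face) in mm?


A ladder. The rung spacing is 243 mm.

Two tall 31×30 posts with 4 short bars between them — a ladder. Adjacent rungs sit at z = 282 and z = 525, so the spacing is 525 − 282 = 243 mm.


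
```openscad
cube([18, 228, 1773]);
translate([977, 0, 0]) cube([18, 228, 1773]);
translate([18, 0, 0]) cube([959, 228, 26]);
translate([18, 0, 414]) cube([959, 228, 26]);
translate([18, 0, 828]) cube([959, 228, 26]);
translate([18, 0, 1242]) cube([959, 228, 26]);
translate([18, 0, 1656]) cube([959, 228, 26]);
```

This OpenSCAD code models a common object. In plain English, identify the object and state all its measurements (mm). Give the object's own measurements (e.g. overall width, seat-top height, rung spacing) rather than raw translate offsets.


An open bookshelf. Two side panels, each 18 mm thick, 228 mm deep and 1773 mm tall, stand 995 mm apart (outside-to-outside). Between them sit 5 shelves, each 26 mm thick and 228 mm deep, spanning the full gap between the sides. The bottom shelf rests on the floor (its underside at z = 0) and the clear gap between one shelf's top and the next shelf's underside is 388 mm.


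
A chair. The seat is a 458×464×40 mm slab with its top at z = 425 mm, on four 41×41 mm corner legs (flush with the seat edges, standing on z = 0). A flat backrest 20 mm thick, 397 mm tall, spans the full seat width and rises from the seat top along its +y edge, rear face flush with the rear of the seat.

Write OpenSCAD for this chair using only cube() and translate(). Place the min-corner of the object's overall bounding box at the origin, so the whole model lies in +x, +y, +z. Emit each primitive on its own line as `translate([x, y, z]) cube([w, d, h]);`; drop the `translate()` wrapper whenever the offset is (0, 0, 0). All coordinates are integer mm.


// leg_h = 425 - 40 = 385
translate([0, 0, 385]) cube([458, 464, 40]);
cube([41, 41, 385]);
translate([417, 0, 0]) cube([41, 41, 385]);
translate([0, 423, 0]) cube([41, 41, 385]);
translate([417, 423, 0]) cube([41, 41, 385]);
translate([0, 444, 425]) cube([458, 20, 397]);


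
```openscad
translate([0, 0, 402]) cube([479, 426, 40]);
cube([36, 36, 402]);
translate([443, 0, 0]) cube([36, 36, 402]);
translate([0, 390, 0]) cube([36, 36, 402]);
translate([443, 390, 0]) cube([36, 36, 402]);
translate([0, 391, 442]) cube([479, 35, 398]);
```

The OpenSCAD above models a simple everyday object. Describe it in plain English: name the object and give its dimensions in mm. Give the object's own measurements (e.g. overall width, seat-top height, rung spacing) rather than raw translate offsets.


A chair. The seat is a 479×426×40 mm slab with its top at z = 442 mm, on four 36×36 mm corner legs (flush with the seat edges, standing on z = 0). A flat backrest 35 mm thick, 398 mm tall, spans the full seat width and rises from the seat top along its +y edge, rear face flush with the rear of the seat.


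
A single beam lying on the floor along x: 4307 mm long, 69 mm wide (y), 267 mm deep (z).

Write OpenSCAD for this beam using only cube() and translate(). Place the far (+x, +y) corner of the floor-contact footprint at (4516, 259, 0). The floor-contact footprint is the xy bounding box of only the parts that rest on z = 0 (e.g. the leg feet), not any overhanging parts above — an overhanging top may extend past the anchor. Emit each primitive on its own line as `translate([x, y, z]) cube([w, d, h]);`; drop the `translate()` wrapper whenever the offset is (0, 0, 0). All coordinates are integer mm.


translate([209, 190, 0]) cube([4307, 69, 267]);


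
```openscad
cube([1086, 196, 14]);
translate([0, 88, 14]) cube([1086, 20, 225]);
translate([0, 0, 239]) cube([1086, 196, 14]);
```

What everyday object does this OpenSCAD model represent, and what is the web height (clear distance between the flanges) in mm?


An I-beam. The web height is 225 mm.

Two wide flanges with a thin centred web — an I-beam. Overall 253 mm minus two 14 mm flanges gives a web of 253 − 2·14 = 225 mm.


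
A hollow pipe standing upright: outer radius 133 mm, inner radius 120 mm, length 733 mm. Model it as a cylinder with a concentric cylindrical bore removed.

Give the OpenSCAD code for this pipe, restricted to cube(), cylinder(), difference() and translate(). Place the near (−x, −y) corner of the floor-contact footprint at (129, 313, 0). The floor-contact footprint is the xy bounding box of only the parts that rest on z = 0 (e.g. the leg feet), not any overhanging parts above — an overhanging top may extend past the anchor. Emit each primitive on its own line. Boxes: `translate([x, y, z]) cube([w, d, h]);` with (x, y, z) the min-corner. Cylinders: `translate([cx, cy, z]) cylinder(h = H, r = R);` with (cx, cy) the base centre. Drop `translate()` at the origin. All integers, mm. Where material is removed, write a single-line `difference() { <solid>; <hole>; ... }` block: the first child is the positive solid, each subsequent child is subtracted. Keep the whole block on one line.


difference() { translate([262, 446, 0]) cylinder(h = 733, r = 133); translate([262, 446, 0]) cylinder(h = 733, r = 120); }


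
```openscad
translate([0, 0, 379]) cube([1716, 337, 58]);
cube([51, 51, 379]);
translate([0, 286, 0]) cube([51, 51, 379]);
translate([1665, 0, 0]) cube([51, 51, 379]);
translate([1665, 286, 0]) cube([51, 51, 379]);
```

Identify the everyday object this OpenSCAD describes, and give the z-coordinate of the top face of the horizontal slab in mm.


A bench. The seat-top height is 437 mm.

A long slab on four corner posts — a bench. The slab sits at z = 379 with thickness 58, so the top is 379 + 58 = 437 mm.


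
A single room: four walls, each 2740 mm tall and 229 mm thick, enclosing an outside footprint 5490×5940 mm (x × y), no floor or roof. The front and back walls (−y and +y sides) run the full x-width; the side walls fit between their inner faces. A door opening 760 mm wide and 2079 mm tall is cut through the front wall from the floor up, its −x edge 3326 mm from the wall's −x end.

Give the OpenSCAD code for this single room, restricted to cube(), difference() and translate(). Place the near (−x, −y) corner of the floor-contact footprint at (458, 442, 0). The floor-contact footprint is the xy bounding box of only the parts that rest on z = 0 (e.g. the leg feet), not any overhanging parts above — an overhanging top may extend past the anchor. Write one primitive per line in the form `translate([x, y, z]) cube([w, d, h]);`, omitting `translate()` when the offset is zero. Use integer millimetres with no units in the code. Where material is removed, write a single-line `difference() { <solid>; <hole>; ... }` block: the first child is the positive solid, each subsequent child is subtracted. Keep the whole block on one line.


difference() { translate([458, 442, 0]) cube([5490, 229, 2740]); translate([3784, 442, 0]) cube([760, 229, 2079]); }
translate([458, 6153, 0]) cube([5490, 229, 2740]);
translate([458, 671, 0]) cube([229, 5482, 2740]);
translate([5719, 671, 0]) cube([229, 5482, 2740]);


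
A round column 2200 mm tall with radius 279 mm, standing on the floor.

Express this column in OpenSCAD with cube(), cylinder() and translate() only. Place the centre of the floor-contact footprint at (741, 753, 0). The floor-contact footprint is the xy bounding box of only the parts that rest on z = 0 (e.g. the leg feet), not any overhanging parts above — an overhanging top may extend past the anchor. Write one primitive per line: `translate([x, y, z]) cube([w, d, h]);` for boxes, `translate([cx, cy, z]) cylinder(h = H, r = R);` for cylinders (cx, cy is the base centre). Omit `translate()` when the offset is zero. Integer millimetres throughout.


translate([741, 753, 0]) cylinder(h = 2200, r = 279);


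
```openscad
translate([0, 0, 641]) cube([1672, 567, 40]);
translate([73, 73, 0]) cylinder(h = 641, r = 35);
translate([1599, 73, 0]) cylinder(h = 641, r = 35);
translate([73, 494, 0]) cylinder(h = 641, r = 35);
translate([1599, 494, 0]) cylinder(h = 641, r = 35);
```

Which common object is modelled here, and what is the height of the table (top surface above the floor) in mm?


A table. The table height is 681 mm.

A 1672×567×40 slab sits at z = 641 on four Ø70 mm round legs — a table. The top surface is at 641 + 40 = 681 mm.


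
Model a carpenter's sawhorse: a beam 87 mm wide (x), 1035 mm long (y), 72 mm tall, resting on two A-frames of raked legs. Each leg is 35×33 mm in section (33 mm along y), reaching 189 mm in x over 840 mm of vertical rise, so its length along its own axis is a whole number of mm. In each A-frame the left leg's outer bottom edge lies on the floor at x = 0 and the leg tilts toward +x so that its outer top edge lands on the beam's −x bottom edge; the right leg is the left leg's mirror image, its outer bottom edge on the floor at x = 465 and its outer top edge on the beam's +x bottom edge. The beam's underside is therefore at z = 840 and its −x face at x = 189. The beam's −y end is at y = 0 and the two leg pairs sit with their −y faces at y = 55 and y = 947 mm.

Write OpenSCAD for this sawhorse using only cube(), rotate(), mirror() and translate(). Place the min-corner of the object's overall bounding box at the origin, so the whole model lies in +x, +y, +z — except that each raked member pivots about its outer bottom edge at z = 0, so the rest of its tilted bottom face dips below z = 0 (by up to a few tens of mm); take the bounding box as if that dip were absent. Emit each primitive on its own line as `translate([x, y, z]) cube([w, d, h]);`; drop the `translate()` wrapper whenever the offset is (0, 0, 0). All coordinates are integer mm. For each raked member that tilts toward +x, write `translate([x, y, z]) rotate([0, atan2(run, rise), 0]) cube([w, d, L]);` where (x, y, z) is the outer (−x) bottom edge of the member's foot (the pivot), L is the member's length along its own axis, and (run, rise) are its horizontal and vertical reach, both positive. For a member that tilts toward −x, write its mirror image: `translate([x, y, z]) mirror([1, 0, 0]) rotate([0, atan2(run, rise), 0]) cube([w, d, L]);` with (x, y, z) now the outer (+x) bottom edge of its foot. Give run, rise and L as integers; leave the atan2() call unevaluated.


translate([189, 0, 840]) cube([87, 1035, 72]);
translate([0, 55, 0]) rotate([0, atan2(189, 840), 0]) cube([35, 33, 861]);
translate([465, 55, 0]) mirror([1, 0, 0]) rotate([0, atan2(189, 840), 0]) cube([35, 33, 861]);
translate([0, 947, 0]) rotate([0, atan2(189, 840), 0]) cube([35, 33, 861]);
translate([465, 947, 0]) mirror([1, 0, 0]) rotate([0, atan2(189, 840), 0]) cube([35, 33, 861]);


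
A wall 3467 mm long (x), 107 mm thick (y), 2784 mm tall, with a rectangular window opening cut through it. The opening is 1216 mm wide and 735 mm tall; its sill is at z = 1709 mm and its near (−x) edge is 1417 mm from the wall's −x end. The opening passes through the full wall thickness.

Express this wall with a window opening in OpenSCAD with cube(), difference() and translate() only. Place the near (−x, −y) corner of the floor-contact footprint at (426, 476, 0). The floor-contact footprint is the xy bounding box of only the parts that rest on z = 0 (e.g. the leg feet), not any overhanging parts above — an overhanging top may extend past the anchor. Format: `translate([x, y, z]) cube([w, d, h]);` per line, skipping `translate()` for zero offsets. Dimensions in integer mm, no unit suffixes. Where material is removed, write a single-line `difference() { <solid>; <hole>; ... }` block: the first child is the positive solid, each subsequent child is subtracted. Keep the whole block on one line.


difference() { translate([426, 476, 0]) cube([3467, 107, 2784]); translate([1843, 476, 1709]) cube([1216, 107, 735]); }


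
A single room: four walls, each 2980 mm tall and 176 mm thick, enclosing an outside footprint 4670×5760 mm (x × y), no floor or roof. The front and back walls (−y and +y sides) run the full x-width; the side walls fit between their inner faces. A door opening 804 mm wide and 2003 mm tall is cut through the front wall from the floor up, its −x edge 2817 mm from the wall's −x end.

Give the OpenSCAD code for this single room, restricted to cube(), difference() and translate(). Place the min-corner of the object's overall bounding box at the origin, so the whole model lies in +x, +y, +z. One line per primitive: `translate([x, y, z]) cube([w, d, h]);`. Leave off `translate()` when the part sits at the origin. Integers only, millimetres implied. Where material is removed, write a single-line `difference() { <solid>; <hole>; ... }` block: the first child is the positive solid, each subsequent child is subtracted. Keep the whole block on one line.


difference() { cube([4670, 176, 2980]); translate([2817, 0, 0]) cube([804, 176, 2003]); }
translate([0, 5584, 0]) cube([4670, 176, 2980]);
translate([0, 176, 0]) cube([176, 5408, 2980]);
translate([4494, 176, 0]) cube([176, 5408, 2980]);


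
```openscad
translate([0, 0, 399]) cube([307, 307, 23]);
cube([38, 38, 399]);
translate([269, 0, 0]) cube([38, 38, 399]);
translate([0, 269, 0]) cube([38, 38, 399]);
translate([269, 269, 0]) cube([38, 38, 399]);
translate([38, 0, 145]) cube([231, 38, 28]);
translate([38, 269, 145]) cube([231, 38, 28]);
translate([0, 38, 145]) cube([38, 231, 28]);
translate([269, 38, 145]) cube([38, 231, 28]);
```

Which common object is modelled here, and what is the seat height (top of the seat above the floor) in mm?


A stool. The seat height is 422 mm.

A 307×307×23 slab at z = 399 on four corner posts — a stool. The seat top is 399 + 23 = 422 mm.


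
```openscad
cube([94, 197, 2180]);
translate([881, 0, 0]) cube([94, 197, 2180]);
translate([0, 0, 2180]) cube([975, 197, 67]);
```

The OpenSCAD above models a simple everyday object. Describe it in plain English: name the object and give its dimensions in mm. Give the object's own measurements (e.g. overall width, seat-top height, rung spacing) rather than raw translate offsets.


A door frame. The clear opening is 787 mm wide and 2180 mm high. Two 94 mm wide jambs, 197 mm deep, stand either side of the opening from the floor to the top of the opening. A 67 mm thick head sits across the top of both jambs, spanning the full outside width of the frame.


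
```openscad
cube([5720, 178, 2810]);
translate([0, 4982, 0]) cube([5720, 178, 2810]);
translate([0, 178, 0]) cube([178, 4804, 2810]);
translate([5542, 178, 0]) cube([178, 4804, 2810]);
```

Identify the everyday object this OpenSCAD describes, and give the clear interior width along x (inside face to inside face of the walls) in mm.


A house (or room) frame. The interior width is 5364 mm.

Four 2810 mm walls enclosing a rectangle with no floor or roof — a room or house frame. Outside width is 5720 mm and wall thickness is 178 mm, so the interior width is 5720 − 2 × 178 = 5364 mm.


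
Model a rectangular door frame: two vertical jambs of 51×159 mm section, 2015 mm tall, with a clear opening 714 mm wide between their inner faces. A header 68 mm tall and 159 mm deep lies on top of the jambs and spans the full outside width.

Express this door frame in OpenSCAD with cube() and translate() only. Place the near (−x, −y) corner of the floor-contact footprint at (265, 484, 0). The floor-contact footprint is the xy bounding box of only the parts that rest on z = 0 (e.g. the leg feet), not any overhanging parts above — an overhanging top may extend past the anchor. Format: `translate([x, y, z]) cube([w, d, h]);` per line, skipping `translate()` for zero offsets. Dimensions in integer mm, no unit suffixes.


translate([265, 484, 0]) cube([51, 159, 2015]);
translate([1030, 484, 0]) cube([51, 159, 2015]);
translate([265, 484, 2015]) cube([816, 159, 68]);


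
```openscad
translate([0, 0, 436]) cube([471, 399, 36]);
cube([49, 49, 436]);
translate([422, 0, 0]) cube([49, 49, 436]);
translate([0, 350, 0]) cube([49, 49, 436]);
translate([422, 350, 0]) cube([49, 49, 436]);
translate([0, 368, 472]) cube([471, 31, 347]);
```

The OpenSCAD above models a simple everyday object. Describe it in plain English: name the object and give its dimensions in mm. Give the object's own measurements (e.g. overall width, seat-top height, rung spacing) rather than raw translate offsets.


A chair. The seat is a 471×399×36 mm slab with its top at z = 472 mm, on four 49×49 mm corner legs (flush with the seat edges, standing on z = 0). A flat backrest 31 mm thick, 347 mm tall, spans the full seat width and rises from the seat top along its +y edge, rear face flush with the rear of the seat.


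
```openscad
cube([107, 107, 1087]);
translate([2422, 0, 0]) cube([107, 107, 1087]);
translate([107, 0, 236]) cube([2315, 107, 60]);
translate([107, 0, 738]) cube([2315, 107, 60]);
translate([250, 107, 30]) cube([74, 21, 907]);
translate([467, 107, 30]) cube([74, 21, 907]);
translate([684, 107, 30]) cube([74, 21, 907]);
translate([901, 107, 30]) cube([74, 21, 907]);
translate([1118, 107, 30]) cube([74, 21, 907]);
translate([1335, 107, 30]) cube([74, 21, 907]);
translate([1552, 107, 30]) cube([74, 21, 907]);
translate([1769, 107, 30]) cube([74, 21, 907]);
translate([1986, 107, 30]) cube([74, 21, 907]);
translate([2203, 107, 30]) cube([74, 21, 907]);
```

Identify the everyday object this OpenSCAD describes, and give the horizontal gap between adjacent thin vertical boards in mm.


A fence section. The picket gap is 143 mm.

Two posts, two rails, 10 pickets — a fence section. Span 2315 mm holds 10 pickets of 74 mm with 11 equal gaps: ⌊(2315 − 10·74) / 11⌋ = 143 mm.


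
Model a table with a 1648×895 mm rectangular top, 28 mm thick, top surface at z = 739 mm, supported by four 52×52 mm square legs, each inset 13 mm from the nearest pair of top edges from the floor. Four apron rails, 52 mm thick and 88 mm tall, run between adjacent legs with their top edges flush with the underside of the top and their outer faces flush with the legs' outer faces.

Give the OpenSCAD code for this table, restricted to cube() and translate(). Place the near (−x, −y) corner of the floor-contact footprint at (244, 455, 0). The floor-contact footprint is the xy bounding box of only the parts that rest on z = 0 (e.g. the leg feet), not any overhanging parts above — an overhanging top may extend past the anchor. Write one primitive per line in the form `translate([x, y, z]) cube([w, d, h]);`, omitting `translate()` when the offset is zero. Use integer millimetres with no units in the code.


// leg_h = 739 - 28 = 711
// apron z = 711 - 88 = 623
translate([231, 442, 711]) cube([1648, 895, 28]);
translate([244, 455, 0]) cube([52, 52, 711]);
translate([1814, 455, 0]) cube([52, 52, 711]);
translate([244, 1272, 0]) cube([52, 52, 711]);
translate([1814, 1272, 0]) cube([52, 52, 711]);
translate([296, 455, 623]) cube([1518, 52, 88]);
translate([296, 1272, 623]) cube([1518, 52, 88]);
translate([244, 507, 623]) cube([52, 765, 88]);
translate([1814, 507, 623]) cube([52, 765, 88]);
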